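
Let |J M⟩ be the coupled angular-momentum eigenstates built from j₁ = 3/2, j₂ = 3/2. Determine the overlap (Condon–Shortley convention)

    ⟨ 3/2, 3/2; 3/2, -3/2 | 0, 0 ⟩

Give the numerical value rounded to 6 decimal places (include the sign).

+√(1/4) = +0.500000

j₁+j₂−J=3  J+j₁−j₂=0  J−j₁+j₂=0  j₁+j₂+J+1=4
(j₁±m₁, j₂±m₂, J±M) = (3,0,0,3,0,0)
P² = 9
sum k=0..0:
  [0] +1/6 = 1/6
S = 1/6
C² = P²·S² = 1/4 ; C = +0.500000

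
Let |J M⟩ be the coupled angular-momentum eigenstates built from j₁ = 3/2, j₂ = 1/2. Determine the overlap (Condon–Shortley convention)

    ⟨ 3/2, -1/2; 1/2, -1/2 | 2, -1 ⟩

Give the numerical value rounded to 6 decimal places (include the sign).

j₁+j₂−J=0  J+j₁−j₂=3  J−j₁+j₂=1  j₁+j₂+J+1=5
(j₁±m₁, j₂±m₂, J±M) = (1,2,0,1,1,3)
P² = 3
sum k=0..0:
  [0] +1/2 = 1/2
S = 1/2
C² = P²·S² = 3/4 ; C = +0.866025

+0.866025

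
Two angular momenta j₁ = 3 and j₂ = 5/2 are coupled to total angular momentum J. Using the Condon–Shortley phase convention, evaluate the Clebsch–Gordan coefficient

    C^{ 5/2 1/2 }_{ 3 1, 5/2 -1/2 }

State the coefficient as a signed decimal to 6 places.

j₁+j₂−J=3  J+j₁−j₂=3  J−j₁+j₂=2  j₁+j₂+J+1=9
(j₁±m₁, j₂±m₂, J±M) = (4,2,2,3,3,2)
P² = 288/35
sum k=0..2:
  [0] +1/24 = 1/24
  [1] −1/4 = -1/4
  [2] +1/24 = 1/24
S = -1/6
C² = P²·S² = 8/35 ; C = -0.478091

−√(8/35) = -0.478091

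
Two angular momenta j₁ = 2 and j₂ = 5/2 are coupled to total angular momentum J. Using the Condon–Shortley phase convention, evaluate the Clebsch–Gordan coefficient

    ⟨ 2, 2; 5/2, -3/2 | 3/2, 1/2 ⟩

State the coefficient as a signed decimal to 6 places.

√[4·3!1!2!/7! · 4!0!1!4!2!1!] = √(384/35)
  +(−1)^0/∏(0,3,0,1,1,1)! = 1/6  (running 1/6)
⟨..|..⟩ = √(384/35)·(1/6) = +0.552052

+0.552052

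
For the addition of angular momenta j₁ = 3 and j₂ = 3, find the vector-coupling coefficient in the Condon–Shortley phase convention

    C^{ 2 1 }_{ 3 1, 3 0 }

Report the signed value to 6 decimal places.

+√(1/42) ≈ +0.154303

j₁+j₂−J=4  J+j₁−j₂=2  J−j₁+j₂=2  j₁+j₂+J+1=9
(j₁±m₁, j₂±m₂, J±M) = (4,2,3,3,3,1)
P² = 96/7
sum k=1..2:
  [1] −1/12 = -1/12
  [2] +1/8 = 1/8
S = 1/24
C² = P²·S² = 1/42 ; C = +0.154303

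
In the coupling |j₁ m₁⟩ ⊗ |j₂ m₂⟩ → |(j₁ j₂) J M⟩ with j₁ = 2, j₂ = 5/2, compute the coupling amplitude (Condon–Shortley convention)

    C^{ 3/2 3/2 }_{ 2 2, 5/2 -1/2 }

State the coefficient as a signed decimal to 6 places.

+√(4/35) = +0.338062

j₁+j₂−J=3  J+j₁−j₂=1  J−j₁+j₂=2  j₁+j₂+J+1=7
(j₁±m₁, j₂±m₂, J±M) = (4,0,2,3,3,0)
P² = 576/35
sum k=0..0:
  [0] +1/12 = 1/12
S = 1/12
C² = P²·S² = 4/35 ; C = +0.338062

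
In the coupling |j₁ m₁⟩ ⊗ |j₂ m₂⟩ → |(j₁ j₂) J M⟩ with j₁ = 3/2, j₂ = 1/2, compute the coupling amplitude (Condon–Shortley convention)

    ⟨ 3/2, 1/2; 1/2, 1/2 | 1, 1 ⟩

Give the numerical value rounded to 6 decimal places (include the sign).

j₁+j₂−J=1  J+j₁−j₂=2  J−j₁+j₂=0  j₁+j₂+J+1=4
(j₁±m₁, j₂±m₂, J±M) = (2,1,1,0,2,0)
P² = 1
sum k=1..1:
  [1] −1/2 = -1/2
S = -1/2
C² = P²·S² = 1/4 ; C = -0.500000

−√(1/4) ≈ -0.500000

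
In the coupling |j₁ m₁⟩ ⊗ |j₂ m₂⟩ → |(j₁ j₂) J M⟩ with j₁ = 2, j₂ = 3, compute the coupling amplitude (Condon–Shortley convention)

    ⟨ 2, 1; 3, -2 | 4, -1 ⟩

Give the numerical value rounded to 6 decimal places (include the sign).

+0.591608

triangle: 1!·3!·5!/10! = 720/3628800
(j±m)!: 3!·1!·1!·5!·3!·5! = 518400
prefactor² = (2J+1)·Δ·N² = 6480/7
  k=0: +1/(0!·1!·1!·1!·2!·4!) = 1/48
  k=1: −1/(1!·0!·0!·0!·3!·5!) = -1/720
Σ = 7/360  ⇒  CG² = 6480/7·7/360² = 7/20
CG = +√(7/20) = +0.591608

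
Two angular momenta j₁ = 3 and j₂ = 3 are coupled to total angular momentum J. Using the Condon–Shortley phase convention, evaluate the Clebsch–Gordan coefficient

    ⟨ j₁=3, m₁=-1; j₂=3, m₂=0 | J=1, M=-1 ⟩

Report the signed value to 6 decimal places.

-0.462910

j₁+j₂−J=5  J+j₁−j₂=1  J−j₁+j₂=1  j₁+j₂+J+1=8
(j₁±m₁, j₂±m₂, J±M) = (2,4,3,3,0,2)
P² = 216/7
sum k=3..3:
  [3] −1/12 = -1/12
S = -1/12
C² = P²·S² = 3/14 ; C = -0.462910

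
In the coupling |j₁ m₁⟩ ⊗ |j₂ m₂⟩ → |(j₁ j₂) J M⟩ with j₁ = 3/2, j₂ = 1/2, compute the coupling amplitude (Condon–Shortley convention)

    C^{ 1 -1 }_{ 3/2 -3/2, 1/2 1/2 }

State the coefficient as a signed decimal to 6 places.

-0.866025  (= −√(3/4))

triangle: 1!·2!·0!/4! = 2/24
(j±m)!: 0!·3!·1!·0!·0!·2! = 12
prefactor² = (2J+1)·Δ·N² = 3
  k=1: −1/(1!·0!·2!·0!·0!·0!) = -1/2
Σ = -1/2  ⇒  CG² = 3·(-1/2)² = 3/4
CG = −√(3/4) = -0.866025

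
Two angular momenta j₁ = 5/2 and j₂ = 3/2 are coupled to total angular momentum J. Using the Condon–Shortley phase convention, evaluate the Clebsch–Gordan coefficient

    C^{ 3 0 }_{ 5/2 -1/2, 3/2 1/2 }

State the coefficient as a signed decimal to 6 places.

−√(1/5) ≈ -0.447214

j₁+j₂−J=1  J+j₁−j₂=4  J−j₁+j₂=2  j₁+j₂+J+1=8
(j₁±m₁, j₂±m₂, J±M) = (2,3,2,1,3,3)
P² = 36/5
sum k=0..1:
  [0] +1/12 = 1/12
  [1] −1/4 = -1/4
S = -1/6
C² = P²·S² = 1/5 ; C = -0.447214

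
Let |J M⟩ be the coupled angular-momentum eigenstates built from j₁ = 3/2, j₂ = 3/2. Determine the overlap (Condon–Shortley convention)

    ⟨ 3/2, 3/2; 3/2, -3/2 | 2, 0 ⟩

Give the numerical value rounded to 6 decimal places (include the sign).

triangle: 1!·2!·2!/6! = 4/720
(j±m)!: 3!·0!·0!·3!·2!·2! = 144
prefactor² = (2J+1)·Δ·N² = 4
  k=0: +1/(0!·1!·0!·0!·2!·2!) = 1/4
Σ = 1/4  ⇒  CG² = 4·1/4² = 1/4
CG = +√(1/4) = +0.500000

+√(1/4) = +0.500000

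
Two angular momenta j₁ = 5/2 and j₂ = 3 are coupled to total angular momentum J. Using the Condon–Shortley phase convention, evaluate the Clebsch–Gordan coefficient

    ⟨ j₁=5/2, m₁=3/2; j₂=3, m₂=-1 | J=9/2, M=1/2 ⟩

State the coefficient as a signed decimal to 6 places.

triangle: 1!*4!*5!/11! = 2880/39916800
(j±m)!: 4!*1!*2!*4!*5!*4! = 3317760
prefactor² = (2J+1)*Δ*N² = 184320/77
  k=0: +1/(0!*1!*1!*2!*3!*3!) = 1/72
  k=1: −1/(1!*0!*0!*1!*4!*4!) = -1/576
Σ = 7/576  ⇒  CG² = 184320/77*7/576² = 35/99
CG = +√(35/99) = +0.594588

+0.594588  (= +√(35/99))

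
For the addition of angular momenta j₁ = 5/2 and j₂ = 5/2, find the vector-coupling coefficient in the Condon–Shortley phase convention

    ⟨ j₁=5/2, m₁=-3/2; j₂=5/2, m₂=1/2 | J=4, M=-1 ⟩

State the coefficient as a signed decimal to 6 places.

√[9·1!4!4!/10! · 1!4!3!2!3!5!] = √(10368/35)
  +(−1)^0/∏(0,1,4,3,0,1)! = 1/144  (running 1/144)
  +(−1)^1/∏(1,0,3,2,1,2)! = -1/24  (running -5/144)
⟨..|..⟩ = √(10368/35)·(-5/144) = -0.597614

−√(5/14) = -0.597614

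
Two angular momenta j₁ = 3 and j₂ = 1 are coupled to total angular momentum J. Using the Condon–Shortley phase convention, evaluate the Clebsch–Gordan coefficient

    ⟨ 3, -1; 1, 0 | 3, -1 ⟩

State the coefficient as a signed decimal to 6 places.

−√(1/12) = -0.288675

j₁+j₂−J=1  J+j₁−j₂=5  J−j₁+j₂=1  j₁+j₂+J+1=8
(j₁±m₁, j₂±m₂, J±M) = (2,4,1,1,2,4)
P² = 48
sum k=0..1:
  [0] +1/24 = 1/24
  [1] −1/12 = -1/12
S = -1/24
C² = P²·S² = 1/12 ; C = -0.288675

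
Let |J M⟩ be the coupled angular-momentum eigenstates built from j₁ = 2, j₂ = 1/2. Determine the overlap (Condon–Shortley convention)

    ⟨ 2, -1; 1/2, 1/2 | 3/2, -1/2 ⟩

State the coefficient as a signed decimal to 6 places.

j₁+j₂−J=1  J+j₁−j₂=3  J−j₁+j₂=0  j₁+j₂+J+1=5
(j₁±m₁, j₂±m₂, J±M) = (1,3,1,0,1,2)
P² = 12/5
sum k=1..1:
  [1] −1/2 = -1/2
S = -1/2
C² = P²·S² = 3/5 ; C = -0.774597

-0.774597  (= −√(3/5))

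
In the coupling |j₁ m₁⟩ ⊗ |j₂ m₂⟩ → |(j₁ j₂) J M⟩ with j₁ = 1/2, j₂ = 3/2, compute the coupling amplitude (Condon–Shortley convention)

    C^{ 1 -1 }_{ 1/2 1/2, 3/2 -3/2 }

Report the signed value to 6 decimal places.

j₁+j₂−J=1  J+j₁−j₂=0  J−j₁+j₂=2  j₁+j₂+J+1=4
(j₁±m₁, j₂±m₂, J±M) = (1,0,0,3,0,2)
P² = 3
sum k=0..0:
  [0] +1/2 = 1/2
S = 1/2
C² = P²·S² = 3/4 ; C = +0.866025

+√(3/4) ≈ +0.866025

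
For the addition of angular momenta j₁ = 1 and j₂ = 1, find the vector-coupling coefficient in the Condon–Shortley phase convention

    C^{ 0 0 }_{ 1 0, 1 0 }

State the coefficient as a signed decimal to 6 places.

-0.577350

√[1·2!0!0!/3! · 1!1!1!1!0!0!] = √(1/3)
  +(−1)^1/∏(1,1,0,0,0,0)! = -1  (running -1)
⟨..|..⟩ = √(1/3)·(-1) = -0.577350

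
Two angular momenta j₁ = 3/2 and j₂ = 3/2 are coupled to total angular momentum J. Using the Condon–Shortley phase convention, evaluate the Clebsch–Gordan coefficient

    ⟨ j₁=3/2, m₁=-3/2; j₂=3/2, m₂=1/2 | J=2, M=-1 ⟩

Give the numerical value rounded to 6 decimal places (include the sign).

-0.707107

j₁+j₂−J=1  J+j₁−j₂=2  J−j₁+j₂=2  j₁+j₂+J+1=6
(j₁±m₁, j₂±m₂, J±M) = (0,3,2,1,1,3)
P² = 2
sum k=1..1:
  [1] −1/2 = -1/2
S = -1/2
C² = P²·S² = 1/2 ; C = -0.707107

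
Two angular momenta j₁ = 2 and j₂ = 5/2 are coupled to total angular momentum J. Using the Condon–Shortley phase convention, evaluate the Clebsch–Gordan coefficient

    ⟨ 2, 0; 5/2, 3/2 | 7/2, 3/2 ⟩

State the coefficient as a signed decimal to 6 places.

−√(2/7) ≈ -0.534522

j₁+j₂−J=1  J+j₁−j₂=3  J−j₁+j₂=4  j₁+j₂+J+1=9
(j₁±m₁, j₂±m₂, J±M) = (2,2,4,1,5,2)
P² = 512/7
sum k=0..1:
  [0] +1/48 = 1/48
  [1] −1/12 = -1/12
S = -1/16
C² = P²·S² = 2/7 ; C = -0.534522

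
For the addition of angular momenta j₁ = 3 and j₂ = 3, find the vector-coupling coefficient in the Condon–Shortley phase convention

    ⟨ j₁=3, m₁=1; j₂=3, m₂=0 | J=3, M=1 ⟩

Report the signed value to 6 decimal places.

√[7·3!3!3!/10! · 4!2!3!3!4!2!] = √(864/25)
  +(−1)^0/∏(0,3,2,3,1,0)! = 1/72  (running 1/72)
  +(−1)^1/∏(1,2,1,2,2,1)! = -1/8  (running -1/9)
  +(−1)^2/∏(2,1,0,1,3,2)! = 1/24  (running -5/72)
⟨..|..⟩ = √(864/25)·(-5/72) = -0.408248

-0.408248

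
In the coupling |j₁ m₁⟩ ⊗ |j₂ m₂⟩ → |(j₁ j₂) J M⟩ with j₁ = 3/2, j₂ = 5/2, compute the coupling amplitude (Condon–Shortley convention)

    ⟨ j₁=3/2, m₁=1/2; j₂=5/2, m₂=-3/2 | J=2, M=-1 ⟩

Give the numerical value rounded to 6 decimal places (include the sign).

+√(1/42) = +0.154303

j₁+j₂−J=2  J+j₁−j₂=1  J−j₁+j₂=3  j₁+j₂+J+1=7
(j₁±m₁, j₂±m₂, J±M) = (2,1,1,4,1,3)
P² = 24/7
sum k=0..1:
  [0] +1/4 = 1/4
  [1] −1/6 = -1/6
S = 1/12
C² = P²·S² = 1/42 ; C = +0.154303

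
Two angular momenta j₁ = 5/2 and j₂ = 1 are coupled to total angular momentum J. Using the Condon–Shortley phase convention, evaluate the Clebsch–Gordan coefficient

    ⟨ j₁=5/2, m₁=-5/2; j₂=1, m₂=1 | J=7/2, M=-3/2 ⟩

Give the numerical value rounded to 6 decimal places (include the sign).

+0.218218

j₁+j₂−J=0  J+j₁−j₂=5  J−j₁+j₂=2  j₁+j₂+J+1=8
(j₁±m₁, j₂±m₂, J±M) = (0,5,2,0,2,5)
P² = 19200/7
sum k=0..0:
  [0] +1/240 = 1/240
S = 1/240
C² = P²·S² = 1/21 ; C = +0.218218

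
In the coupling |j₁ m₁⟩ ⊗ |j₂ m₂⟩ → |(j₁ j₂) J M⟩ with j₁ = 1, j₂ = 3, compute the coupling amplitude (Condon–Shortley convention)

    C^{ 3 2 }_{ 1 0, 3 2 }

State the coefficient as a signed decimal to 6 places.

-0.577350

√[7·1!1!5!/8! · 1!1!5!1!5!1!] = √(300)
  +(−1)^0/∏(0,1,1,5,0,0)! = 1/120  (running 1/120)
  +(−1)^1/∏(1,0,0,4,1,1)! = -1/24  (running -1/30)
⟨..|..⟩ = √(300)·(-1/30) = -0.577350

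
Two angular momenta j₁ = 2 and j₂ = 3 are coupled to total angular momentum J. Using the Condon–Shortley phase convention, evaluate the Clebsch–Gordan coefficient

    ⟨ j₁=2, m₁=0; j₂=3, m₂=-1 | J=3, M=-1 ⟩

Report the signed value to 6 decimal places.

√[7·2!2!4!/9! · 2!2!2!4!2!4!] = √(256/15)
  +(−1)^0/∏(0,2,2,2,0,2)! = 1/16  (running 1/16)
  +(−1)^1/∏(1,1,1,1,1,3)! = -1/6  (running -5/48)
  +(−1)^2/∏(2,0,0,0,2,4)! = 1/96  (running -3/32)
⟨..|..⟩ = √(256/15)·(-3/32) = -0.387298

-0.387298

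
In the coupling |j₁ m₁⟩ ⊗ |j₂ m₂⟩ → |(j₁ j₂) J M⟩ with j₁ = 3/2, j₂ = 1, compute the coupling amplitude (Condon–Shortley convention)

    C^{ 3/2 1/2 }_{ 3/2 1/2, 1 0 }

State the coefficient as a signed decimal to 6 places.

+0.258199  (= +√(1/15))

√[4·1!2!1!/5! · 2!1!1!1!2!1!] = √(4/15)
  +(−1)^0/∏(0,1,1,1,1,0)! = 1  (running 1)
  +(−1)^1/∏(1,0,0,0,2,1)! = -1/2  (running 1/2)
⟨..|..⟩ = √(4/15)·(1/2) = +0.258199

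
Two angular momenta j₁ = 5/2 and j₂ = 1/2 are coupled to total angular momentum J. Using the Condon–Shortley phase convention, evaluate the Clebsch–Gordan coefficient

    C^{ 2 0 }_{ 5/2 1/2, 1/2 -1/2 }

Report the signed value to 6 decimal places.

j₁+j₂−J=1  J+j₁−j₂=4  J−j₁+j₂=0  j₁+j₂+J+1=6
(j₁±m₁, j₂±m₂, J±M) = (3,2,0,1,2,2)
P² = 8
sum k=0..0:
  [0] +1/4 = 1/4
S = 1/4
C² = P²·S² = 1/2 ; C = +0.707107

+0.707107  (= +√(1/2))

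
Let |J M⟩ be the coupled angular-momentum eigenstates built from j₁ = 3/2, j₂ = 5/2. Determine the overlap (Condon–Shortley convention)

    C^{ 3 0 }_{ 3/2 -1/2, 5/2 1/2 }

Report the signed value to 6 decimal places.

-0.447214

triangle: 1!×2!×4!/8! = 48/40320
(j±m)!: 1!×2!×3!×2!×3!×3! = 864
prefactor² = (2J+1)×Δ×N² = 36/5
  k=0: +1/(0!×1!×2!×3!×0!×1!) = 1/12
  k=1: −1/(1!×0!×1!×2!×1!×2!) = -1/4
Σ = -1/6  ⇒  CG² = 36/5×(-1/6)² = 1/5
CG = −√(1/5) = -0.447214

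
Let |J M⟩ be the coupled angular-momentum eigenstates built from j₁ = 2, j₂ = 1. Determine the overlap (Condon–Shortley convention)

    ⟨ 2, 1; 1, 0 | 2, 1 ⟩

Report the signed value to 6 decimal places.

+√(1/6) = +0.408248

triangle: 1!·3!·1!/6! = 6/720
(j±m)!: 3!·1!·1!·1!·3!·1! = 36
prefactor² = (2J+1)·Δ·N² = 3/2
  k=0: +1/(0!·1!·1!·1!·2!·0!) = 1/2
  k=1: −1/(1!·0!·0!·0!·3!·1!) = -1/6
Σ = 1/3  ⇒  CG² = 3/2·1/3² = 1/6
CG = +√(1/6) = +0.408248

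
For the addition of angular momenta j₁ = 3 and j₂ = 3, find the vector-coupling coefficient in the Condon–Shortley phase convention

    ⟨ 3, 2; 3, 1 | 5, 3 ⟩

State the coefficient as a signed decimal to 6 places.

j₁+j₂−J=1  J+j₁−j₂=5  J−j₁+j₂=5  j₁+j₂+J+1=12
(j₁±m₁, j₂±m₂, J±M) = (5,1,4,2,8,2)
P² = 153600
sum k=0..1:
  [0] +1/576 = 1/576
  [1] −1/1440 = -1/1440
S = 1/960
C² = P²·S² = 1/6 ; C = +0.408248

+0.408248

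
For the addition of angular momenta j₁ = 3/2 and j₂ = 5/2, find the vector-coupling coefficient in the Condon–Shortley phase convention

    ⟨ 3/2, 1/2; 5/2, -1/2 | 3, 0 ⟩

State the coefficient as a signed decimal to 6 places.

+√(1/5) = +0.447214

√[7·1!2!4!/8! · 2!1!2!3!3!3!] = √(36/5)
  +(−1)^0/∏(0,1,1,2,1,2)! = 1/4  (running 1/4)
  +(−1)^1/∏(1,0,0,1,2,3)! = -1/12  (running 1/6)
⟨..|..⟩ = √(36/5)·(1/6) = +0.447214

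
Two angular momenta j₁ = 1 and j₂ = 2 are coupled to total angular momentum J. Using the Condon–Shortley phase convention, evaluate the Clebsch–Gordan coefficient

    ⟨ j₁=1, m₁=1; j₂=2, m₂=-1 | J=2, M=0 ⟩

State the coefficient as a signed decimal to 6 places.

j₁+j₂−J=1  J+j₁−j₂=1  J−j₁+j₂=3  j₁+j₂+J+1=6
(j₁±m₁, j₂±m₂, J±M) = (2,0,1,3,2,2)
P² = 2
sum k=0..0:
  [0] +1/2 = 1/2
S = 1/2
C² = P²·S² = 1/2 ; C = +0.707107

+0.707107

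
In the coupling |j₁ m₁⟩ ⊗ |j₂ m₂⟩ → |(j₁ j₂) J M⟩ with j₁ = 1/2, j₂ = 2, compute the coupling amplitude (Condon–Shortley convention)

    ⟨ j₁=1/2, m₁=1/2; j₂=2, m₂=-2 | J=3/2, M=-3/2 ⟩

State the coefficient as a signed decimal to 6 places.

triangle: 1!*0!*3!/5! = 6/120
(j±m)!: 1!*0!*0!*4!*0!*3! = 144
prefactor² = (2J+1)*Δ*N² = 144/5
  k=0: +1/(0!*1!*0!*0!*0!*3!) = 1/6
Σ = 1/6  ⇒  CG² = 144/5*1/6² = 4/5
CG = +√(4/5) = +0.894427

+√(4/5) ≈ +0.894427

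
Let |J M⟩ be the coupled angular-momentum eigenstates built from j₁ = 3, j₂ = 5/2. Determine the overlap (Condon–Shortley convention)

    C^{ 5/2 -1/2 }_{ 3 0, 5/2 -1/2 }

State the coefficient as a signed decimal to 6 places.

j₁+j₂−J=3  J+j₁−j₂=3  J−j₁+j₂=2  j₁+j₂+J+1=9
(j₁±m₁, j₂±m₂, J±M) = (3,3,2,3,2,3)
P² = 216/35
sum k=0..2:
  [0] +1/72 = 1/72
  [1] −1/4 = -1/4
  [2] +1/8 = 1/8
S = -1/9
C² = P²·S² = 8/105 ; C = -0.276026

−√(8/105) = -0.276026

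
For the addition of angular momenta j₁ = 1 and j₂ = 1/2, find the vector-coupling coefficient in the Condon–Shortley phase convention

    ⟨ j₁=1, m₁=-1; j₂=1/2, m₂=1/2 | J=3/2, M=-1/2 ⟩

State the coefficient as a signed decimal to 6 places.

√[4·0!2!1!/4! · 0!2!1!0!1!2!] = √(4/3)
  +(−1)^0/∏(0,0,2,1,0,0)! = 1/2  (running 1/2)
⟨..|..⟩ = √(4/3)·(1/2) = +0.577350

+√(1/3) = +0.577350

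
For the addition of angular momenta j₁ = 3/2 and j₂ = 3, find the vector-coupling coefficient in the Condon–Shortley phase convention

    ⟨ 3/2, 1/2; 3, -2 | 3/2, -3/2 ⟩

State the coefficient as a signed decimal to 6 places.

triangle: 3!·0!·3!/7! = 36/5040
(j±m)!: 2!·1!·1!·5!·0!·3! = 1440
prefactor² = (2J+1)·Δ·N² = 288/7
  k=1: −1/(1!·2!·0!·0!·0!·3!) = -1/12
Σ = -1/12  ⇒  CG² = 288/7·(-1/12)² = 2/7
CG = −√(2/7) = -0.534522

−√(2/7) = -0.534522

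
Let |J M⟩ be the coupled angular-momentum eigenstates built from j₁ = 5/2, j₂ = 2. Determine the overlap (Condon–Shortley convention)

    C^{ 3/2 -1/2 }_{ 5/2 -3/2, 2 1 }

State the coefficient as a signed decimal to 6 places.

+√(2/105) ≈ +0.138013

j₁+j₂−J=3  J+j₁−j₂=2  J−j₁+j₂=1  j₁+j₂+J+1=7
(j₁±m₁, j₂±m₂, J±M) = (1,4,3,1,1,2)
P² = 96/35
sum k=2..3:
  [2] +1/4 = 1/4
  [3] −1/6 = -1/6
S = 1/12
C² = P²·S² = 2/105 ; C = +0.138013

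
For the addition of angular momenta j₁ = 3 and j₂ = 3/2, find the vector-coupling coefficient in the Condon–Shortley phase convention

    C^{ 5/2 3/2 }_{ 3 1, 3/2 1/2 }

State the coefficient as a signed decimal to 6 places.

√[6·2!4!1!/8! · 4!2!2!1!4!1!] = √(576/35)
  +(−1)^1/∏(1,1,1,1,3,0)! = -1/6  (running -1/6)
  +(−1)^2/∏(2,0,0,0,4,1)! = 1/48  (running -7/48)
⟨..|..⟩ = √(576/35)·(-7/48) = -0.591608

-0.591608  (= −√(7/20))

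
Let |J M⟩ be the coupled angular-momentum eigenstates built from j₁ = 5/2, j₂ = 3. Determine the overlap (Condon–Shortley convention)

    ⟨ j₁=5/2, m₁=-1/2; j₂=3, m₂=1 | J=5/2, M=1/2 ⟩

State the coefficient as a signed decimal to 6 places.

j₁+j₂−J=3  J+j₁−j₂=2  J−j₁+j₂=3  j₁+j₂+J+1=9
(j₁±m₁, j₂±m₂, J±M) = (2,3,4,2,3,2)
P² = 288/35
sum k=1..3:
  [1] −1/24 = -1/24
  [2] +1/4 = 1/4
  [3] −1/24 = -1/24
S = 1/6
C² = P²·S² = 8/35 ; C = +0.478091

+√(8/35) ≈ +0.478091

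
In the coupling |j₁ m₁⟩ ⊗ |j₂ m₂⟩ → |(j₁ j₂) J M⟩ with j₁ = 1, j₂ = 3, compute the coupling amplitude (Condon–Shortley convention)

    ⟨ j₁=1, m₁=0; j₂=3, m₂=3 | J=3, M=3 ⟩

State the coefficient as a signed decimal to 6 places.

j₁+j₂−J=1  J+j₁−j₂=1  J−j₁+j₂=5  j₁+j₂+J+1=8
(j₁±m₁, j₂±m₂, J±M) = (1,1,6,0,6,0)
P² = 10800
sum k=1..1:
  [1] −1/120 = -1/120
S = -1/120
C² = P²·S² = 3/4 ; C = -0.866025

−√(3/4) ≈ -0.866025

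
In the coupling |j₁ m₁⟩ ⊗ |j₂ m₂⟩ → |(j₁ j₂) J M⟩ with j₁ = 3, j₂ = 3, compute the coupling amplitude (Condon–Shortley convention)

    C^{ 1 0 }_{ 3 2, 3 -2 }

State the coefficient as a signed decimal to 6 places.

-0.377964  (= −√(1/7))

triangle: 5!*1!*1!/8! = 120/40320
(j±m)!: 5!*1!*1!*5!*1!*1! = 14400
prefactor² = (2J+1)*Δ*N² = 900/7
  k=0: +1/(0!*5!*1!*1!*0!*0!) = 1/120
  k=1: −1/(1!*4!*0!*0!*1!*1!) = -1/24
Σ = -1/30  ⇒  CG² = 900/7*(-1/30)² = 1/7
CG = −√(1/7) = -0.377964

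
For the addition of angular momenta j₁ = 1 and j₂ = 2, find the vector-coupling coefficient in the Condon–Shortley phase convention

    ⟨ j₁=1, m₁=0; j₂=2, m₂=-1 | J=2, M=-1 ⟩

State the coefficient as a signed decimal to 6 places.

+√(1/6) ≈ +0.408248

√[5·1!1!3!/6! · 1!1!1!3!1!3!] = √(3/2)
  +(−1)^0/∏(0,1,1,1,0,2)! = 1/2  (running 1/2)
  +(−1)^1/∏(1,0,0,0,1,3)! = -1/6  (running 1/3)
⟨..|..⟩ = √(3/2)·(1/3) = +0.408248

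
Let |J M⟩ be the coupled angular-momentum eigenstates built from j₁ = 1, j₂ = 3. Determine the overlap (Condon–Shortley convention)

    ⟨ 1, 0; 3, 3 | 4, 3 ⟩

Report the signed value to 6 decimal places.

triangle: 0!·2!·6!/9! = 1440/362880
(j±m)!: 1!·1!·6!·0!·7!·1! = 3628800
prefactor² = (2J+1)·Δ·N² = 129600
  k=0: +1/(0!·0!·1!·6!·1!·0!) = 1/720
Σ = 1/720  ⇒  CG² = 129600·1/720² = 1/4
CG = +√(1/4) = +0.500000

+0.500000  (= +√(1/4))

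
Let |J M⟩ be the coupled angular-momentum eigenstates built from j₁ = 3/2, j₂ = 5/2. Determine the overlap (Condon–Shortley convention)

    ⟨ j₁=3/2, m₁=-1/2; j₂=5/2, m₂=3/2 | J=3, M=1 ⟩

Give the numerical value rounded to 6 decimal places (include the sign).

-0.639010

triangle: 1!*2!*4!/8! = 48/40320
(j±m)!: 1!*2!*4!*1!*4!*2! = 2304
prefactor² = (2J+1)*Δ*N² = 96/5
  k=0: +1/(0!*1!*2!*4!*0!*0!) = 1/48
  k=1: −1/(1!*0!*1!*3!*1!*1!) = -1/6
Σ = -7/48  ⇒  CG² = 96/5*(-7/48)² = 49/120
CG = −√(49/120) = -0.639010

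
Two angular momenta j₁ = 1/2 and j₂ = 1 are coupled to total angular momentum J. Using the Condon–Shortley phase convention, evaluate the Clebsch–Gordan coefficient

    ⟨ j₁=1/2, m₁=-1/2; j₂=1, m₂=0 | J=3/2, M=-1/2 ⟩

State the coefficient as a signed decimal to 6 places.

+0.816497  (= +√(2/3))

√[4·0!1!2!/4! · 0!1!1!1!1!2!] = √(2/3)
  +(−1)^0/∏(0,0,1,1,0,1)! = 1  (running 1)
⟨..|..⟩ = √(2/3)·(1) = +0.816497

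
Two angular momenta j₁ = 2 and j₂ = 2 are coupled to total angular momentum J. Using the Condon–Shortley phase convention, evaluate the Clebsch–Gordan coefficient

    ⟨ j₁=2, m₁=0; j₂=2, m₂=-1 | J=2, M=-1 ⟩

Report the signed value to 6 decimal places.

-0.267261  (= −√(1/14))

√[5·2!2!2!/7! · 2!2!1!3!1!3!] = √(8/7)
  +(−1)^0/∏(0,2,2,1,0,1)! = 1/4  (running 1/4)
  +(−1)^1/∏(1,1,1,0,1,2)! = -1/2  (running -1/4)
⟨..|..⟩ = √(8/7)·(-1/4) = -0.267261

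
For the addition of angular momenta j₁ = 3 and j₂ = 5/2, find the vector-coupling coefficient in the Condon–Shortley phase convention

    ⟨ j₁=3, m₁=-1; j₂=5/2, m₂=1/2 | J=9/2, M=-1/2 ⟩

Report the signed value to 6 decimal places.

-0.480500

j₁+j₂−J=1  J+j₁−j₂=5  J−j₁+j₂=4  j₁+j₂+J+1=11
(j₁±m₁, j₂±m₂, J±M) = (2,4,3,2,4,5)
P² = 92160/77
sum k=0..1:
  [0] +1/144 = 1/144
  [1] −1/48 = -1/48
S = -1/72
C² = P²·S² = 160/693 ; C = -0.480500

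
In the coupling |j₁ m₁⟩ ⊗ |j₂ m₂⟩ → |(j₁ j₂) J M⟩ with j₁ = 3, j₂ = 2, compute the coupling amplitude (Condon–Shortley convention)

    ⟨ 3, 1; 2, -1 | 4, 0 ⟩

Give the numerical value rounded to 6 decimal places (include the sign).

+0.597614  (= +√(5/14))

triangle: 1!×5!×3!/10! = 720/3628800
(j±m)!: 4!×2!×1!×3!×4!×4! = 165888
prefactor² = (2J+1)×Δ×N² = 10368/35
  k=0: +1/(0!×1!×2!×1!×3!×2!) = 1/24
  k=1: −1/(1!×0!×1!×0!×4!×3!) = -1/144
Σ = 5/144  ⇒  CG² = 10368/35×5/144² = 5/14
CG = +√(5/14) = +0.597614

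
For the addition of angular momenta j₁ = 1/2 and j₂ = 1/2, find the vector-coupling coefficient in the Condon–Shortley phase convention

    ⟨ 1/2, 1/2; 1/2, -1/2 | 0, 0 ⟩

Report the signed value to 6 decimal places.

√[1·1!0!0!/2! · 1!0!0!1!0!0!] = √(1/2)
  +(−1)^0/∏(0,1,0,0,0,0)! = 1  (running 1)
⟨..|..⟩ = √(1/2)·(1) = +0.707107

+0.707107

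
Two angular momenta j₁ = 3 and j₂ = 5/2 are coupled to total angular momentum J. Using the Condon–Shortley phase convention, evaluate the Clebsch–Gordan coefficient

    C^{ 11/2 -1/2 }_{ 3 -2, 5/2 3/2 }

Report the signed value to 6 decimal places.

j₁+j₂−J=0  J+j₁−j₂=6  J−j₁+j₂=5  j₁+j₂+J+1=12
(j₁±m₁, j₂±m₂, J±M) = (1,5,4,1,5,6)
P² = 41472000/77
sum k=0..0:
  [0] +1/2880 = 1/2880
S = 1/2880
C² = P²·S² = 5/77 ; C = +0.254824

+0.254824  (= +√(5/77))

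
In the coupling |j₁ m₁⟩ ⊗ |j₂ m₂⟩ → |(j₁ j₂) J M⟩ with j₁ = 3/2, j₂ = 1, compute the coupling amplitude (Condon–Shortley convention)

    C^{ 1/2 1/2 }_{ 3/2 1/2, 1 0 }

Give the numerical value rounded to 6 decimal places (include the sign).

−√(1/3) ≈ -0.577350

j₁+j₂−J=2  J+j₁−j₂=1  J−j₁+j₂=0  j₁+j₂+J+1=4
(j₁±m₁, j₂±m₂, J±M) = (2,1,1,1,1,0)
P² = 1/3
sum k=1..1:
  [1] −1/1 = -1
S = -1
C² = P²·S² = 1/3 ; C = -0.577350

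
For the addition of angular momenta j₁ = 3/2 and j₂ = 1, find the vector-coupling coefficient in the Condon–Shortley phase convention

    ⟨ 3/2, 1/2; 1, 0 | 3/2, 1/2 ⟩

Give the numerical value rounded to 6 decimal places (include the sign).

j₁+j₂−J=1  J+j₁−j₂=2  J−j₁+j₂=1  j₁+j₂+J+1=5
(j₁±m₁, j₂±m₂, J±M) = (2,1,1,1,2,1)
P² = 4/15
sum k=0..1:
  [0] +1/1 = 1
  [1] −1/2 = -1/2
S = 1/2
C² = P²·S² = 1/15 ; C = +0.258199

+√(1/15) = +0.258199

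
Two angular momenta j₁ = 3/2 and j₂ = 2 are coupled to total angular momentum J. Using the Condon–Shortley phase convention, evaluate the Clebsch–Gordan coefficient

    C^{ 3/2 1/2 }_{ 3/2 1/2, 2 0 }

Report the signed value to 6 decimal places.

−√(1/5) ≈ -0.447214

√[4·2!1!2!/6! · 2!1!2!2!2!1!] = √(16/45)
  +(−1)^0/∏(0,2,1,2,0,0)! = 1/4  (running 1/4)
  +(−1)^1/∏(1,1,0,1,1,1)! = -1  (running -3/4)
⟨..|..⟩ = √(16/45)·(-3/4) = -0.447214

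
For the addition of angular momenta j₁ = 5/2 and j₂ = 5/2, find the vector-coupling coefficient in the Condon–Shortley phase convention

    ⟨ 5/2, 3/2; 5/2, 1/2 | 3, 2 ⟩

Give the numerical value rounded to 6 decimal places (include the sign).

√[7·2!3!3!/9! · 4!1!3!2!5!1!] = √(48)
  +(−1)^0/∏(0,2,1,3,2,0)! = 1/24  (running 1/24)
  +(−1)^1/∏(1,1,0,2,3,1)! = -1/12  (running -1/24)
⟨..|..⟩ = √(48)·(-1/24) = -0.288675

-0.288675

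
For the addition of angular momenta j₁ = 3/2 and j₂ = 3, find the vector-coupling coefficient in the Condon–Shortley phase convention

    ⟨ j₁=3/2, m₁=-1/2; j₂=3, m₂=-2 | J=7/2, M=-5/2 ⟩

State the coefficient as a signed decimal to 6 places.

√[8·1!2!5!/9! · 1!2!1!5!1!6!] = √(6400/7)
  +(−1)^0/∏(0,1,2,1,0,4)! = 1/48  (running 1/48)
  +(−1)^1/∏(1,0,1,0,1,5)! = -1/120  (running 1/80)
⟨..|..⟩ = √(6400/7)·(1/80) = +0.377964

+0.377964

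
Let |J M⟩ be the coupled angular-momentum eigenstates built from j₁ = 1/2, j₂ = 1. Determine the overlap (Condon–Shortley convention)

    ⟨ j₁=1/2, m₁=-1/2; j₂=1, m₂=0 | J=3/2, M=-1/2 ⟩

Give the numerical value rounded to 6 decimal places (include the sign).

+0.816497  (= +√(2/3))

√[4·0!1!2!/4! · 0!1!1!1!1!2!] = √(2/3)
  +(−1)^0/∏(0,0,1,1,0,1)! = 1  (running 1)
⟨..|..⟩ = √(2/3)·(1) = +0.816497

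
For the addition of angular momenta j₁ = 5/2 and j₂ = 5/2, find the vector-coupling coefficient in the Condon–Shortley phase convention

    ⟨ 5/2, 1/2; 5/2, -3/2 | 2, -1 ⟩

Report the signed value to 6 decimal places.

-0.377964  (= −√(1/7))

j₁+j₂−J=3  J+j₁−j₂=2  J−j₁+j₂=2  j₁+j₂+J+1=8
(j₁±m₁, j₂±m₂, J±M) = (3,2,1,4,1,3)
P² = 36/7
sum k=0..1:
  [0] +1/12 = 1/12
  [1] −1/4 = -1/4
S = -1/6
C² = P²·S² = 1/7 ; C = -0.377964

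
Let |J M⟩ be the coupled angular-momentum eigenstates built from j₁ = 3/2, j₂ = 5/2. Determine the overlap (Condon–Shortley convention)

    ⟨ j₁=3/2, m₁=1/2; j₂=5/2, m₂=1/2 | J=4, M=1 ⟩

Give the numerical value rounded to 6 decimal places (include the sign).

+0.731925  (= +√(15/28))

j₁+j₂−J=0  J+j₁−j₂=3  J−j₁+j₂=5  j₁+j₂+J+1=9
(j₁±m₁, j₂±m₂, J±M) = (2,1,3,2,5,3)
P² = 2160/7
sum k=0..0:
  [0] +1/24 = 1/24
S = 1/24
C² = P²·S² = 15/28 ; C = +0.731925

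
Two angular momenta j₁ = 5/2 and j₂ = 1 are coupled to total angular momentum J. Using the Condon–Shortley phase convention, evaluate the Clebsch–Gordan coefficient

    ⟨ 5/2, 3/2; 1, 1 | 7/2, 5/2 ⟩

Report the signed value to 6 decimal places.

√[8·0!5!2!/8! · 4!1!2!0!6!1!] = √(11520/7)
  +(−1)^0/∏(0,0,1,2,4,0)! = 1/48  (running 1/48)
⟨..|..⟩ = √(11520/7)·(1/48) = +0.845154

+√(5/7) = +0.845154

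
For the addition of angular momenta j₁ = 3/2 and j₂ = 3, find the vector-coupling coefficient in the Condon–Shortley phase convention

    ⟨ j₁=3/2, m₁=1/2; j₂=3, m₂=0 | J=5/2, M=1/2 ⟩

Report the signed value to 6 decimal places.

−√(6/35) ≈ -0.414039

√[6·2!1!4!/8! · 2!1!3!3!3!2!] = √(216/35)
  +(−1)^0/∏(0,2,1,3,0,1)! = 1/12  (running 1/12)
  +(−1)^1/∏(1,1,0,2,1,2)! = -1/4  (running -1/6)
⟨..|..⟩ = √(216/35)·(-1/6) = -0.414039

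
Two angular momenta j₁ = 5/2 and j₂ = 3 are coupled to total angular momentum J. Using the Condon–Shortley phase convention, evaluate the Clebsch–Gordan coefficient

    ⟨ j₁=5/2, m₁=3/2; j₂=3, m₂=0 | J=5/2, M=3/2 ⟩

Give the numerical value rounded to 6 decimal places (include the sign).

triangle: 3!·2!·3!/9! = 72/362880
(j±m)!: 4!·1!·3!·3!·4!·1! = 20736
prefactor² = (2J+1)·Δ·N² = 864/35
  k=0: +1/(0!·3!·1!·3!·1!·0!) = 1/36
  k=1: −1/(1!·2!·0!·2!·2!·1!) = -1/8
Σ = -7/72  ⇒  CG² = 864/35·(-7/72)² = 7/30
CG = −√(7/30) = -0.483046

-0.483046  (= −√(7/30))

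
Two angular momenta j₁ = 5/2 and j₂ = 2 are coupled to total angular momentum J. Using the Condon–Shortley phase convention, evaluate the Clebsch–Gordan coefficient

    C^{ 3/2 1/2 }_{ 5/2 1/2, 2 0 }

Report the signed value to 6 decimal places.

−√(2/35) ≈ -0.239046

√[4·3!2!1!/7! · 3!2!2!2!2!1!] = √(32/35)
  +(−1)^1/∏(1,2,1,1,1,0)! = -1/2  (running -1/2)
  +(−1)^2/∏(2,1,0,0,2,1)! = 1/4  (running -1/4)
⟨..|..⟩ = √(32/35)·(-1/4) = -0.239046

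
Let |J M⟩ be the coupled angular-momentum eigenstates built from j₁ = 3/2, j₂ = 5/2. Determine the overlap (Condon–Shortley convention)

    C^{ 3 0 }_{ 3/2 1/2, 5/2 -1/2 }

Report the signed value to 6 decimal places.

j₁+j₂−J=1  J+j₁−j₂=2  J−j₁+j₂=4  j₁+j₂+J+1=8
(j₁±m₁, j₂±m₂, J±M) = (2,1,2,3,3,3)
P² = 36/5
sum k=0..1:
  [0] +1/4 = 1/4
  [1] −1/12 = -1/12
S = 1/6
C² = P²·S² = 1/5 ; C = +0.447214

+0.447214  (= +√(1/5))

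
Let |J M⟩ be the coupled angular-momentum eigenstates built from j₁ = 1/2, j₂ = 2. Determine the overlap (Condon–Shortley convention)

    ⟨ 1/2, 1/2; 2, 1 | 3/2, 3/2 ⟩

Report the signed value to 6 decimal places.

j₁+j₂−J=1  J+j₁−j₂=0  J−j₁+j₂=3  j₁+j₂+J+1=5
(j₁±m₁, j₂±m₂, J±M) = (1,0,3,1,3,0)
P² = 36/5
sum k=0..0:
  [0] +1/6 = 1/6
S = 1/6
C² = P²·S² = 1/5 ; C = +0.447214

+√(1/5) ≈ +0.447214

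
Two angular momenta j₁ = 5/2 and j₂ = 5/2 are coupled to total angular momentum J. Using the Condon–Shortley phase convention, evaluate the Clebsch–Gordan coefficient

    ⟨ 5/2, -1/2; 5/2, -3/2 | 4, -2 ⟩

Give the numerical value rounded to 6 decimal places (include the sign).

+0.422577

√[9·1!4!4!/10! · 2!3!1!4!2!6!] = √(20736/35)
  +(−1)^0/∏(0,1,3,1,1,3)! = 1/36  (running 1/36)
  +(−1)^1/∏(1,0,2,0,2,4)! = -1/96  (running 5/288)
⟨..|..⟩ = √(20736/35)·(5/288) = +0.422577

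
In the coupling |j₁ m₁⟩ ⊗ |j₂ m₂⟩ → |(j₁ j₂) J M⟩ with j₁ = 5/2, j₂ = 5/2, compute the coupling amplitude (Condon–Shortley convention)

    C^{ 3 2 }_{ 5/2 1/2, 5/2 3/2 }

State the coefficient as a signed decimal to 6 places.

triangle: 2!×3!×3!/9! = 72/362880
(j±m)!: 3!×2!×4!×1!×5!×1! = 34560
prefactor² = (2J+1)×Δ×N² = 48
  k=1: −1/(1!×1!×1!×3!×2!×0!) = -1/12
  k=2: +1/(2!×0!×0!×2!×3!×1!) = 1/24
Σ = -1/24  ⇒  CG² = 48×(-1/24)² = 1/12
CG = −√(1/12) = -0.288675

-0.288675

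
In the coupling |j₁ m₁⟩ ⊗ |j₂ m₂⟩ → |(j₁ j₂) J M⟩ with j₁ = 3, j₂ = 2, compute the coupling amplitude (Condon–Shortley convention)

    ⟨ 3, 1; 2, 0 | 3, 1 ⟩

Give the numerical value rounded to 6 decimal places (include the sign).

-0.387298

√[7·2!4!2!/9! · 4!2!2!2!4!2!] = √(256/15)
  +(−1)^0/∏(0,2,2,2,2,0)! = 1/16  (running 1/16)
  +(−1)^1/∏(1,1,1,1,3,1)! = -1/6  (running -5/48)
  +(−1)^2/∏(2,0,0,0,4,2)! = 1/96  (running -3/32)
⟨..|..⟩ = √(256/15)·(-3/32) = -0.387298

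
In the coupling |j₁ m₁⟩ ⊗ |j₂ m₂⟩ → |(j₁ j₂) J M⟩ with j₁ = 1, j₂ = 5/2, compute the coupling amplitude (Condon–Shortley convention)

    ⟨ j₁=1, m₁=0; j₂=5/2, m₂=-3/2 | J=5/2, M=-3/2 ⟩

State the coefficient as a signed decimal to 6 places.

√[6·1!1!4!/7! · 1!1!1!4!1!4!] = √(576/35)
  +(−1)^0/∏(0,1,1,1,0,3)! = 1/6  (running 1/6)
  +(−1)^1/∏(1,0,0,0,1,4)! = -1/24  (running 1/8)
⟨..|..⟩ = √(576/35)·(1/8) = +0.507093

+0.507093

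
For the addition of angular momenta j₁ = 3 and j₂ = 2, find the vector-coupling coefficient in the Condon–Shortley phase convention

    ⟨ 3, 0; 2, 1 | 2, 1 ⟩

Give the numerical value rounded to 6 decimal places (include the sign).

j₁+j₂−J=3  J+j₁−j₂=3  J−j₁+j₂=1  j₁+j₂+J+1=8
(j₁±m₁, j₂±m₂, J±M) = (3,3,3,1,3,1)
P² = 81/14
sum k=2..3:
  [2] +1/4 = 1/4
  [3] −1/36 = -1/36
S = 2/9
C² = P²·S² = 2/7 ; C = +0.534522

+√(2/7) = +0.534522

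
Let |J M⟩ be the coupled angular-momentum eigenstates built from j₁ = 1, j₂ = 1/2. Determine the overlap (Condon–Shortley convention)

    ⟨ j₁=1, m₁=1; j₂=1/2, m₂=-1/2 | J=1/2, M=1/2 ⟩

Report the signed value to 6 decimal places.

+√(2/3) ≈ +0.816497

j₁+j₂−J=1  J+j₁−j₂=1  J−j₁+j₂=0  j₁+j₂+J+1=3
(j₁±m₁, j₂±m₂, J±M) = (2,0,0,1,1,0)
P² = 2/3
sum k=0..0:
  [0] +1/1 = 1
S = 1
C² = P²·S² = 2/3 ; C = +0.816497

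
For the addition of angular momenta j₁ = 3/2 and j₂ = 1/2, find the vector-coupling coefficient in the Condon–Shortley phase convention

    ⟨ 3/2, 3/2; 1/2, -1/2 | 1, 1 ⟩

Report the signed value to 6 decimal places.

√[3·1!2!0!/4! · 3!0!0!1!2!0!] = √(3)
  +(−1)^0/∏(0,1,0,0,2,0)! = 1/2  (running 1/2)
⟨..|..⟩ = √(3)·(1/2) = +0.866025

+0.866025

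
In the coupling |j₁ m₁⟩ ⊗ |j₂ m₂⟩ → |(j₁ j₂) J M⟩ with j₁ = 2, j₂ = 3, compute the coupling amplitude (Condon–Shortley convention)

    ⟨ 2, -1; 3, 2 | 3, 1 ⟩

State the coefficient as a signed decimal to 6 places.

j₁+j₂−J=2  J+j₁−j₂=2  J−j₁+j₂=4  j₁+j₂+J+1=9
(j₁±m₁, j₂±m₂, J±M) = (1,3,5,1,4,2)
P² = 64
sum k=1..2:
  [1] −1/48 = -1/48
  [2] +1/12 = 1/12
S = 1/16
C² = P²·S² = 1/4 ; C = +0.500000

+√(1/4) = +0.500000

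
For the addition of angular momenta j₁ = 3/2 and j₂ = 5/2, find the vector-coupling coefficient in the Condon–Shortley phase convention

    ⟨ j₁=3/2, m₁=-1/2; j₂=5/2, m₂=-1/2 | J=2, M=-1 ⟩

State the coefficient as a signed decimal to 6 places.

-0.545545

j₁+j₂−J=2  J+j₁−j₂=1  J−j₁+j₂=3  j₁+j₂+J+1=7
(j₁±m₁, j₂±m₂, J±M) = (1,2,2,3,1,3)
P² = 12/7
sum k=1..2:
  [1] −1/2 = -1/2
  [2] +1/12 = 1/12
S = -5/12
C² = P²·S² = 25/84 ; C = -0.545545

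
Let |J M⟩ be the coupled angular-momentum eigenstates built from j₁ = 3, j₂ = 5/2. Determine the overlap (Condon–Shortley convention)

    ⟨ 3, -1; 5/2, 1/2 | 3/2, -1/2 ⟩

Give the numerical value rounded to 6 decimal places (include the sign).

-0.097590  (= −√(1/105))

√[4·4!2!1!/8! · 2!4!3!2!1!2!] = √(192/35)
  +(−1)^2/∏(2,2,2,1,0,0)! = 1/8  (running 1/8)
  +(−1)^3/∏(3,1,1,0,1,1)! = -1/6  (running -1/24)
⟨..|..⟩ = √(192/35)·(-1/24) = -0.097590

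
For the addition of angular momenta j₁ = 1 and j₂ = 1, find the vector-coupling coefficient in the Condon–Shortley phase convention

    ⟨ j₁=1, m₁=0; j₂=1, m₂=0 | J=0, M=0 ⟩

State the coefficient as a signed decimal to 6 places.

triangle: 2!×0!×0!/3! = 2/6
(j±m)!: 1!×1!×1!×1!×0!×0! = 1
prefactor² = (2J+1)×Δ×N² = 1/3
  k=1: −1/(1!×1!×0!×0!×0!×0!) = -1
Σ = -1  ⇒  CG² = 1/3×(-1)² = 1/3
CG = −√(1/3) = -0.577350

−√(1/3) ≈ -0.577350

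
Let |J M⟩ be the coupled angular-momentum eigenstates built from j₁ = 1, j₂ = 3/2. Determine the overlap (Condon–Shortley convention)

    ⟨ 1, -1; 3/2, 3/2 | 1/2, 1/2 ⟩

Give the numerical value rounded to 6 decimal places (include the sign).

+0.707107  (= +√(1/2))

√[2·2!0!1!/4! · 0!2!3!0!1!0!] = √(2)
  +(−1)^2/∏(2,0,0,1,0,0)! = 1/2  (running 1/2)
⟨..|..⟩ = √(2)·(1/2) = +0.707107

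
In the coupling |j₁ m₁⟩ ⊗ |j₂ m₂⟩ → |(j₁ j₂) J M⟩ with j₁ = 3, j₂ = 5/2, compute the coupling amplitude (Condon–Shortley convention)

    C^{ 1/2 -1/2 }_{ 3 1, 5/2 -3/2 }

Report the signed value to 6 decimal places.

-0.308607  (= −√(2/21))

triangle: 5!*1!*0!/7! = 120/5040
(j±m)!: 4!*2!*1!*4!*0!*1! = 1152
prefactor² = (2J+1)*Δ*N² = 384/7
  k=1: −1/(1!*4!*1!*0!*0!*0!) = -1/24
Σ = -1/24  ⇒  CG² = 384/7*(-1/24)² = 2/21
CG = −√(2/21) = -0.308607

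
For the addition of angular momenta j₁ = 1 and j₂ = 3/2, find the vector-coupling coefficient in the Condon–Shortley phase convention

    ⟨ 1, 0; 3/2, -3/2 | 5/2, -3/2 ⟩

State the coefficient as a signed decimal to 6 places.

+0.632456

√[6·0!2!3!/6! · 1!1!0!3!1!4!] = √(72/5)
  +(−1)^0/∏(0,0,1,0,1,3)! = 1/6  (running 1/6)
⟨..|..⟩ = √(72/5)·(1/6) = +0.632456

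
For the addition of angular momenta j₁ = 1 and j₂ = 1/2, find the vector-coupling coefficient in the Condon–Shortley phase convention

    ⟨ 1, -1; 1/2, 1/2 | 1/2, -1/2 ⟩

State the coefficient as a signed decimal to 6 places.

√[2·1!1!0!/3! · 0!2!1!0!0!1!] = √(2/3)
  +(−1)^1/∏(1,0,1,0,0,0)! = -1  (running -1)
⟨..|..⟩ = √(2/3)·(-1) = -0.816497

-0.816497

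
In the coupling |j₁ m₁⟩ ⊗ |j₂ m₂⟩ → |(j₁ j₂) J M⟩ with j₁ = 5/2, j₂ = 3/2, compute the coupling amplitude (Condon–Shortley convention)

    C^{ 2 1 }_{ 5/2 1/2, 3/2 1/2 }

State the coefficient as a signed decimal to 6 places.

j₁+j₂−J=2  J+j₁−j₂=3  J−j₁+j₂=1  j₁+j₂+J+1=7
(j₁±m₁, j₂±m₂, J±M) = (3,2,2,1,3,1)
P² = 12/7
sum k=1..2:
  [1] −1/2 = -1/2
  [2] +1/12 = 1/12
S = -5/12
C² = P²·S² = 25/84 ; C = -0.545545

−√(25/84) = -0.545545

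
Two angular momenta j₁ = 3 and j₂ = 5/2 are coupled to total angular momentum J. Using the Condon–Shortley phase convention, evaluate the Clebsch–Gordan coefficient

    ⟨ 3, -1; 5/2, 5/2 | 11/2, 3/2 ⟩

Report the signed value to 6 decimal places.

triangle: 0!×6!×5!/12! = 86400/479001600
(j±m)!: 2!×4!×5!×0!×7!×4! = 696729600
prefactor² = (2J+1)×Δ×N² = 16588800/11
  k=0: +1/(0!×0!×4!×5!×2!×0!) = 1/5760
Σ = 1/5760  ⇒  CG² = 16588800/11×1/5760² = 1/22
CG = +√(1/22) = +0.213201

+0.213201  (= +√(1/22))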